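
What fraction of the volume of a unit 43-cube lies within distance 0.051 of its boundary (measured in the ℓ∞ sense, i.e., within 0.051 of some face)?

1 - (1 - 2·0.051)^43 = 1 - 0.898^43 ≈ 0.990208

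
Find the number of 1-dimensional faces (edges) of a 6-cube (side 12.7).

An n-cube has n·2^(n-1) edges. With n = 6: 6·32 = 192.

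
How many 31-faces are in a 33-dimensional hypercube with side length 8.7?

Choose 31 of 33 axes to span the face (C(33,31) = 528 ways), then fix each of the remaining 2 coordinates at one of its two extreme values (2^2 = 4 ways): 528·4 = 2112.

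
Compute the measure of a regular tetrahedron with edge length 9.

Volume = (√2/12) · 9³ = 85.9135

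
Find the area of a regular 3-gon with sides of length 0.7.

Area = (√3/4) · 0.7² = 0.212176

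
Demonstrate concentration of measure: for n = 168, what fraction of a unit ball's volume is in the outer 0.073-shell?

1 - (1-0.073)^168 ≈ 0.9999970529 ≈ 99.999705%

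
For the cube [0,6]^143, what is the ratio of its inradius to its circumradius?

Ratio = (s/2)/(s√143/2) = 143^(-1/2) ≈ 0.0836242.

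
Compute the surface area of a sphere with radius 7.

S_3(7) = 2·π^(3/2)·(7)^2 / Γ(3/2) = 4πr² = 4π·(7)² ≈ 615.752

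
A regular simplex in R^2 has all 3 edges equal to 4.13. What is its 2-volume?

Area = (√3/4) · 4.13² = 7.38585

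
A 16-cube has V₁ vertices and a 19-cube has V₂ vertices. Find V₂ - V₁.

V₁ = 2^16 = 65536. V₂ = 2^19 = 524288. V₂ - V₁ = 458752.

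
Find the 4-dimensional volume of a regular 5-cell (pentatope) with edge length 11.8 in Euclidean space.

V = (11.8^4 / 4!) · √((4+1) / 2^4) ≈ 451.587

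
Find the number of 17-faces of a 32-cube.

f_17(32-cube) = (32 choose 17) · 2^15 = 18537602088960.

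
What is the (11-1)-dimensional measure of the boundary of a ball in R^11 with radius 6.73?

S = n·V_n(r)/r = 11·V_11(6.73)/6.73 (volume-to-surface relation), giving 3.95046e+09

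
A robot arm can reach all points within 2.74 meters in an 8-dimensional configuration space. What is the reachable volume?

Volume = π^{8/2}·(2.74)^8/Γ(5) ≈ 12894.2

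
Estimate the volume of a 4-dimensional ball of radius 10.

The n-ball volume is π^(n/2)·r^n/Γ(n/2+1). With n=4, r=10: V = 5000·π^2 ≈ 49348.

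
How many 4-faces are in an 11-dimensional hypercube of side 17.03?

Number of 4-faces = C(11,4) · 2^(11-4) = 330 · 128 = 42240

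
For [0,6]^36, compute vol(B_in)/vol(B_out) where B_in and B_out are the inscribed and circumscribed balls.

The radii are 6/2 and 6√36/2, so the volume ratio is (1/√36)^36 = 36^{-36/2} ≈ 9.69516e-29.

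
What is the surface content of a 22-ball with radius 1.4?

S = n·V_n(r)/r = 22·V_22(1.4)/1.4 (volume-to-surface relation), giving 189.935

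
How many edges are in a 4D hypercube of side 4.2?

An n-cube has C(n,k)·2^(n-k) k-faces. Here C(4,1)·2^3 = 4·8 = 32.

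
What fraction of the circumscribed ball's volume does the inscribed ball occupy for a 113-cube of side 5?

Volume scales as r^n, and r_in/r_out = 1/√113, giving (1/√113)^113 ≈ 1.00246e-116.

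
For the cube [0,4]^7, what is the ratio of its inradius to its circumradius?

r_in / r_out = (4/2) / (4√7/2) = 1/√7 ≈ 0.377964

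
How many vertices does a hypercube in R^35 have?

An n-cube has 2^n vertices; for n = 35 that is 2^35 = 34359738368.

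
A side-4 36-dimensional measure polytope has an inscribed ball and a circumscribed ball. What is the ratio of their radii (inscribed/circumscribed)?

Ratio = (s/2)/(s√36/2) = 36^(-1/2) ≈ 0.166667.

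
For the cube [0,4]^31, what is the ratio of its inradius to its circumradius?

r_in / r_out = (4/2) / (4√31/2) = 1/√31 ≈ 0.179605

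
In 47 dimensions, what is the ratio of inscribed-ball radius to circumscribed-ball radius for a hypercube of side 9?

r_in / r_out = (9/2) / (9√47/2) = 1/√47 ≈ 0.145865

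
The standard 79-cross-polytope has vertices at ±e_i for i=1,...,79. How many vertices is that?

Number of vertices = 2n = 158.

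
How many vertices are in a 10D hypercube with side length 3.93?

Number of 0-faces = C(10,0) · 2^(10-0) = 1 · 1024 = 1024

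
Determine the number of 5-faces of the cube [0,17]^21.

Number of 5-faces = C(21,5) · 2^(21-5) = 20349 · 65536 = 1333592064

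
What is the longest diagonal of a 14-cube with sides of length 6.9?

The space diagonal of an n-cube of side s is s√n. Here 6.9·√14 ≈ 25.8174.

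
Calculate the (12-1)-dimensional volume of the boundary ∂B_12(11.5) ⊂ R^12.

The surface area of an n-ball is 2π^(n/2) r^(n-1) / Γ(n/2). For n=12, r=11.5: 952809757913927·π^6/122880 ≈ 7.4546e+12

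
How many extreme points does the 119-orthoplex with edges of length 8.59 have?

An n-cross-polytope has 2n vertices; here n = 119, giving 238.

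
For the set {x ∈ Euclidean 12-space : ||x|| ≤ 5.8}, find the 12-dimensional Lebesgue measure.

The n-ball volume is π^(n/2)·r^n/Γ(n/2+1). With n=12, r=5.8: V ≈ 1.9351e+09.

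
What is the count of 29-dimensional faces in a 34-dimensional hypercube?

f_29(34-cube) = (34 choose 29) · 2^5 = 8904192.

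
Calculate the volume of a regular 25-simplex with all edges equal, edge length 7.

V_25 = √(26) · 7^25 / (25! · 2^(25/2)) ≈ 7.61057e-08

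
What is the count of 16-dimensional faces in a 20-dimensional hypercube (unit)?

Choose 16 of 20 axes to span the face (C(20,16) = 4845 ways), then fix each of the remaining 4 coordinates at one of its two extreme values (2^4 = 16 ways): 4845·16 = 77520.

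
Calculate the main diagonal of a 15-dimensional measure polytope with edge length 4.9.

Diagonal = √15 · 4.9 ≈ 18.9776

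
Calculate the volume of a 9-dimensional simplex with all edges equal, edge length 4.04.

For a regular n-simplex with edge a, V = (a^n / n!)·√((n+1)/2^n). With a=4.04, n=9: V ≈ 0.110417.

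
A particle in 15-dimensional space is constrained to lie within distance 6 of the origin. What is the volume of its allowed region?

The n-ball volume is π^(n/2)·r^n/Γ(n/2+1). With n=15, r=6: V = 1486016741376·π^7/25025 ≈ 1.79349e+11.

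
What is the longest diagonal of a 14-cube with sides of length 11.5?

d = √(11.5² + 11.5² + ... + 11.5²) [14 terms] = √(14·11.5²) = 11.5√14 ≈ 43.0291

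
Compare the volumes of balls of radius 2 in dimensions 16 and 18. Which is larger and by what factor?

V_16(2) ≈ 15422.6, V_18(2) ≈ 21534.1. The 18-ball is larger by a factor of 1.396.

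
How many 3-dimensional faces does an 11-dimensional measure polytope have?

Number of 3-faces = C(11,3) · 2^(11-3) = 165 · 256 = 42240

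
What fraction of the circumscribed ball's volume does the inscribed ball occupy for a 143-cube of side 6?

V_in / V_out = (r_in/r_out)^143 = (1/√143)^143 = 143^(-143/2) ≈ 7.8248e-155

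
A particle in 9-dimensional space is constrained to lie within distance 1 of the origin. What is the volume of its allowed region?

Volume = π^{9/2}·(1)^9/Γ(11/2) = 32·π^4/945 ≈ 3.29851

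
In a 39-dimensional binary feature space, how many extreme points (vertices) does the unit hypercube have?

The 39-cube has 2^39 = 549755813888 vertices.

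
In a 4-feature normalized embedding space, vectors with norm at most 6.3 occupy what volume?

Volume = π^{4/2}·(6.3)^4/Γ(3) ≈ 7773.77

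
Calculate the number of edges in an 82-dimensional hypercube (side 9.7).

An n-cube has n·2^(n-1) edges. With n = 82: 82·2417851639229258349412352 = 198263834416799184651812864.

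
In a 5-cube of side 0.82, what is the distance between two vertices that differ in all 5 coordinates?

Diagonal = √5 · 0.82 ≈ 1.83358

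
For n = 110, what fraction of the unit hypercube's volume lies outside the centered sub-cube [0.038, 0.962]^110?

Shell fraction = 1 - (1-0.076)^110 ≈ 0.999833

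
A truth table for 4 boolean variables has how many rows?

Number of vertices = 2^4 = 16.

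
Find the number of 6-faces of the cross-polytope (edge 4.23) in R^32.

An n-cross-polytope has 2^(k+1)·C(n,k+1) k-faces. Here 2^7·C(32,7) = 128·3365856 = 430829568.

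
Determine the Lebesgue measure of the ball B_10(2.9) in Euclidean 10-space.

The n-ball volume is π^(n/2)·r^n/Γ(n/2+1). With n=10, r=2.9: V ≈ 107287.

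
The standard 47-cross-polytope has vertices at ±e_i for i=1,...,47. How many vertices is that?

The vertices are ±e_1, ..., ±e_47, so there are 2·47 = 94.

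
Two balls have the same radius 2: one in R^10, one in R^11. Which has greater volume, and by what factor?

V_10(2) ≈ 2611.37, V_11(2) ≈ 3858.64. The 11-ball is larger by a factor of 1.478.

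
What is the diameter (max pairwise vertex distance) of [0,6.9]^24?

d = √(6.9² + 6.9² + ... + 6.9²) [24 terms] = √(24·6.9²) = 6.9√24 ≈ 33.803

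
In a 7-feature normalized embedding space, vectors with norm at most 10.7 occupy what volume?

Volume = π^{7/2}·(10.7)^7/Γ(9/2) ≈ 7.58694e+07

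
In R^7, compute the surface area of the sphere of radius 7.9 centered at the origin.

The surface area of an n-ball is 2π^(n/2) r^(n-1) / Γ(n/2). For n=7, r=7.9: 8.03972e+06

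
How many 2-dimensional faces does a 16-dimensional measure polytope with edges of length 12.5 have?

Choose 2 of 16 axes to span the face (C(16,2) = 120 ways), then fix each of the remaining 14 coordinates at one of its two extreme values (2^14 = 16384 ways): 120·16384 = 1966080.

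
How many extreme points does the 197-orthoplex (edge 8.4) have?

The 197-dimensional cross-polytope has 2n = 2·197 = 394 vertices.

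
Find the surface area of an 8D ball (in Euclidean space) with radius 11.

S = n·V_n(r)/r = 8·V_8(11)/11 (volume-to-surface relation), giving 19487171·π^4/3 ≈ 6.32743e+08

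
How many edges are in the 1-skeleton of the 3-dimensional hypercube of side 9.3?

Number of 1-faces = C(3,1)·2^(3-1) = 3·4 = 12.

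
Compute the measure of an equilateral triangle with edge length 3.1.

Area = (√3/4) · 3.1² = 4.16125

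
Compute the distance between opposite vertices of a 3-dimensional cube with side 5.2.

d = √(5.2² + 5.2² + ... + 5.2²) [3 terms] = √(3·5.2²) = 5.2√3 ≈ 9.00666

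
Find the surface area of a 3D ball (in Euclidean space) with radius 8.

The surface area of an n-ball is 2π^(n/2) r^(n-1) / Γ(n/2). For n=3, r=8: 4πr² = 4π·(8)² ≈ 804.248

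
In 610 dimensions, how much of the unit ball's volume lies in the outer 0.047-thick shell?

1 - (1-0.047)^610 ≈ 1 - 1.765e-13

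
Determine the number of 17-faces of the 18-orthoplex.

f_17(18-orthoplex) = 2^18 · (18 choose 18) = 262144.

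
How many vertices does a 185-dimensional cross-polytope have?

The 185-dimensional cross-polytope has 2n = 2·185 = 370 vertices.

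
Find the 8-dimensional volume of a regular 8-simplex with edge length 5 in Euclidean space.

For a regular n-simplex with edge a, V = (a^n / n!)·√((n+1)/2^n). With a=5, n=8: V ≈ 1.81652.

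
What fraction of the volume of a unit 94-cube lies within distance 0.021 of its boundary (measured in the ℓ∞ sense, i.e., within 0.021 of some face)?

Shell fraction = 1 - (1-0.042)^94 ≈ 0.982284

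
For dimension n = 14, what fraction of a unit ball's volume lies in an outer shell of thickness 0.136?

1 - (1-0.136)^14 ≈ 0.870821 ≈ 87.08%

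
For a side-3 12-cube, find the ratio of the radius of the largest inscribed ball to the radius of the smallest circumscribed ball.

For an n-cube of any side s, the inradius is s/2 and the circumradius is s√n/2, so the ratio is 1/√12 ≈ 0.288675.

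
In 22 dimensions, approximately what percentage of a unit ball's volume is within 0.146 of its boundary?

1 - (1-0.146)^22 ≈ 0.968949 ≈ 96.89%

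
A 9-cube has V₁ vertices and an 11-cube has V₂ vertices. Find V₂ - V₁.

V₁ = 2^9 = 512. V₂ = 2^11 = 2048. V₂ - V₁ = 1536.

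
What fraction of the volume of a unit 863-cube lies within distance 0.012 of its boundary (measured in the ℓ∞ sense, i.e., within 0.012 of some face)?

Shell fraction = 1 - (1-0.024)^863 ≈ 0.9999999992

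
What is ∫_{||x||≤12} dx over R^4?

V = 10368·π^2 ≈ 102328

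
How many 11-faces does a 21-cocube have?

f_11(21-orthoplex) = 2^12 · (21 choose 12) = 1203937280.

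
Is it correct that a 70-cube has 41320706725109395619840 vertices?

False. The 70-cube has 2^70 = 1180591620717411303424 vertices.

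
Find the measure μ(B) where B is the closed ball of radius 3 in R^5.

V = 648·π^2/5 ≈ 1279.1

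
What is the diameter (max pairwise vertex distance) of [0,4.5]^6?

Diagonal = √6 · 4.5 ≈ 11.0227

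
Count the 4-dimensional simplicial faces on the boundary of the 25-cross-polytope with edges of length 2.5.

f_4(25-orthoplex) = 2^5 · (25 choose 5) = 1700160.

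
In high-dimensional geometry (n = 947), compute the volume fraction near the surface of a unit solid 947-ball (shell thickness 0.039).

1 - (1-0.039)^947 ≈ 1 - 4.356e-17 ≈ 100.000000%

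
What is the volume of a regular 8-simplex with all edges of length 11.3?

V = (11.3^8 / 8!) · √((8+1) / 2^8) ≈ 1236.26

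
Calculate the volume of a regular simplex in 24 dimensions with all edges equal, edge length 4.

V = (4^24 / 24!) · √((24+1) / 2^24) ≈ 5.53789e-13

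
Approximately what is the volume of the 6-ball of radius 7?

Volume = π^{6/2}·(7)^6/Γ(4) = 117649·π^3/6 ≈ 607976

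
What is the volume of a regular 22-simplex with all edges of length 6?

For a regular n-simplex with edge a, V = (a^n / n!)·√((n+1)/2^n). With a=6, n=22: V ≈ 2.74217e-07.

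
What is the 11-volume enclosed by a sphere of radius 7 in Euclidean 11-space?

The n-ball volume is π^(n/2)·r^n/Γ(n/2+1). With n=11, r=7: V = 18078415936·π^5/1485 ≈ 3.72549e+09.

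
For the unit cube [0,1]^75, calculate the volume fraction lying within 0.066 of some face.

1 - (1 - 2·0.066)^75 = 1 - 0.868^75 ≈ 0.999976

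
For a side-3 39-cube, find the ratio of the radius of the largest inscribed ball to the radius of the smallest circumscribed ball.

Ratio = (s/2)/(s√39/2) = 39^(-1/2) ≈ 0.160128.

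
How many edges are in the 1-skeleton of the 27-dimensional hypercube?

The 27-cube has n·2^(n-1) = 27·2^26 = 27·67108864 = 1811939328 edges.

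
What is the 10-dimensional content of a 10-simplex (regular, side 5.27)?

V = (5.27^10 / 10!) · √((10+1) / 2^10) ≈ 0.471943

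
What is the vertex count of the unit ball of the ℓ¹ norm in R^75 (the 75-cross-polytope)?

Number of vertices = 2n = 150.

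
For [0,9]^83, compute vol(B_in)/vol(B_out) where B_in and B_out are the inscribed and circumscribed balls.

The radii are 9/2 and 9√83/2, so the volume ratio is (1/√83)^83 = 83^{-83/2} ≈ 2.2817e-80.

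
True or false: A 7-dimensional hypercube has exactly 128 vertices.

True. The 7-cube has 2^7 = 128 vertices.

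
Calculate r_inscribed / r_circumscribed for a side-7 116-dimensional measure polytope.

For an n-cube of any side s, the inradius is s/2 and the circumradius is s√n/2, so the ratio is 1/√116 ≈ 0.0928477.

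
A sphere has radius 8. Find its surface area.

S = n·V_n(r)/r = 3·V_3(8)/8 (volume-to-surface relation), giving 4πr² = 4π·(8)² ≈ 804.248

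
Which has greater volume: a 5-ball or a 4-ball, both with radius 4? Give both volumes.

V_5(4) ≈ 5390.12. V_4(4) ≈ 1263.31. The 5-ball is larger.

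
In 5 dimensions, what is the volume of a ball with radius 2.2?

The n-ball volume is π^(n/2)·r^n/Γ(n/2+1). With n=5, r=2.2: V ≈ 271.276.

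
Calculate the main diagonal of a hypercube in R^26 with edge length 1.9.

||(1.9,1.9,...,1.9)|| = √(26)·1.9 ≈ 9.68814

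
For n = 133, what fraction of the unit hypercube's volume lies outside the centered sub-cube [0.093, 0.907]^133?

The inner cube has side 1-2·0.093 = 0.814 and volume (0.814)^133 ≈ 1.297e-12, so the shell holds 1 - 1.297e-12 of the volume.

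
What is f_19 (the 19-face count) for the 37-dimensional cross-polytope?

An n-cross-polytope has 2^(k+1)·C(n,k+1) k-faces. Here 2^20·C(37,20) = 1048576·15905368710 = 16677987900456960.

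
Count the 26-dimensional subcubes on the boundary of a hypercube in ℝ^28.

Number of 26-faces = C(28,26) · 2^(28-26) = 378 · 4 = 1512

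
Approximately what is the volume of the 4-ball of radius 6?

V_4(6) = π^(4/2) · (6)^4 / Γ(4/2 + 1) = 648·π^2 ≈ 6395.5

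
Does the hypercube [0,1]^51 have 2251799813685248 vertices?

True. The 51-cube has 2^51 = 2251799813685248 vertices.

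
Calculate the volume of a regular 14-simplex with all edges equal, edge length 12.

Volume = 12^14 · √(15/2^14) / 14! ≈ 445.62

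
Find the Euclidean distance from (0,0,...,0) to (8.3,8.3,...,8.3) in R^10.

d = √(8.3² + 8.3² + ... + 8.3²) [10 terms] = √(10·8.3²) = 8.3√10 ≈ 26.2469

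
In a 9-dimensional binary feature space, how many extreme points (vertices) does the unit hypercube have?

Number of vertices = 2^9 = 512.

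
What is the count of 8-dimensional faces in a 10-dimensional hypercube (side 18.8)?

Number of 8-faces = C(10,8) · 2^(10-8) = 45 · 4 = 180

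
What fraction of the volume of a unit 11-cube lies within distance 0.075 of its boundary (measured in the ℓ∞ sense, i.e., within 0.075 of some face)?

The inner cube has side 1-2·0.075 = 0.85 and volume (0.85)^11 ≈ 0.1673, so the shell holds 0.832657 of the volume.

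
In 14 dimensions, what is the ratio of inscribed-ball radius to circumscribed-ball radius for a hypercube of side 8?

Ratio = (s/2)/(s√14/2) = 14^(-1/2) ≈ 0.267261.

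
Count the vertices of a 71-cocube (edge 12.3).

Number of vertices = 2n = 142.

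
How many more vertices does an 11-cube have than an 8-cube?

The 11-cube has 2^11 = 2048 vertices. The 8-cube has 2^8 = 256 vertices. Difference: 2048 - 256 = 1792.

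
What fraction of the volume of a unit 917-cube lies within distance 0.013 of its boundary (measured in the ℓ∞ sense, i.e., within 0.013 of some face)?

The inner cube has side 1-2·0.013 = 0.974 and volume (0.974)^917 ≈ 3.225e-11, so the shell holds 1 - 3.225e-11 of the volume.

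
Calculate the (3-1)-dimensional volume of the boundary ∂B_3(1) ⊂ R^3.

S_3(1) = 2·π^(3/2)·(1)^2 / Γ(3/2) = 4πr² = 4π·(1)² ≈ 12.5664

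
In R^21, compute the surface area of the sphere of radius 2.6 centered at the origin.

The surface area of an n-ball is 2π^(n/2) r^(n-1) / Γ(n/2). For n=21, r=2.6: 5.8376e+07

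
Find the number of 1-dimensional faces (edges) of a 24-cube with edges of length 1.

The 24-cube has n·2^(n-1) = 24·2^23 = 24·8388608 = 201326592 edges.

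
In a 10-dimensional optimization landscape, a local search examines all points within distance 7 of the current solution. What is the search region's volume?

V_10(7) = π^(10/2) · (7)^10 / Γ(10/2 + 1) = 282475249·π^5/120 ≈ 7.20358e+08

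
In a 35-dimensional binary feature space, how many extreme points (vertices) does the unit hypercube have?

Each vertex is a binary string of length 35, so there are 2^35 = 34359738368.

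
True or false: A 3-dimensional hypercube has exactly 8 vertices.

True. The 3-cube has 2^3 = 8 vertices.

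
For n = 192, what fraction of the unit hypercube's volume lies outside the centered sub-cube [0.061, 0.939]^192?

1 - (1 - 2·0.061)^192 = 1 - 0.878^192 ≈ 1 - 1.416e-11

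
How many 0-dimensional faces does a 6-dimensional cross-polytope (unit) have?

Number of 0-faces = 2^(0+1) · C(6,0+1) = 2 · 6 = 12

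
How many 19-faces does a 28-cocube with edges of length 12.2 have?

An n-cross-polytope has 2^(k+1)·C(n,k+1) k-faces. Here 2^20·C(28,20) = 1048576·3108105 = 3259084308480.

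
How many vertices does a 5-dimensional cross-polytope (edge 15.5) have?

An n-cross-polytope has 2n vertices; here n = 5, giving 10.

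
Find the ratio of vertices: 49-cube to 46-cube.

The 49-cube has 2^49 = 562949953421312 vertices. The 46-cube has 2^46 = 70368744177664 vertices. Ratio: 562949953421312/70368744177664 = 8.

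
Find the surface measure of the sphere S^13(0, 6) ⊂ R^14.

|∂B_14(6)| = 181398528·π^7/5 ≈ 1.09575e+11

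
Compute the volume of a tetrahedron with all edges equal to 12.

Volume = (√2/12) · 12³ = 203.647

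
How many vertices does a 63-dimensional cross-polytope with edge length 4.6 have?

The vertices are ±e_1, ..., ±e_63, so there are 2·63 = 126.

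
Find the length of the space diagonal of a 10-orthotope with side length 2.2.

The space diagonal of an n-cube of side s is s√n. Here 2.2·√10 ≈ 6.95701.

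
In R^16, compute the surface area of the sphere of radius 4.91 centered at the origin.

|∂B_16(4.91)| ≈ 8.75026e+10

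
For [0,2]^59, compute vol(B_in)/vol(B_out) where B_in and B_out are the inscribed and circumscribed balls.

V_in/V_out = n^(-n/2) = 59^(-59/2) ≈ 5.75262e-53.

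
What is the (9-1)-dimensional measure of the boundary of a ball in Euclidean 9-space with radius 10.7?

S_9(10.7) = 2·π^(9/2)·(10.7)^8 / Γ(9/2) ≈ 5.10071e+09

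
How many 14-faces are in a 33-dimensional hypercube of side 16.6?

Number of 14-faces = C(33,14) · 2^(33-14) = 818809200 · 524288 = 429291837849600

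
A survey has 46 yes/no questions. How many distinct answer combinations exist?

Each vertex is a binary string of length 46, so there are 2^46 = 70368744177664.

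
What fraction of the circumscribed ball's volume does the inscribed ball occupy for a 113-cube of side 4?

V_in/V_out = n^(-n/2) = 113^(-113/2) ≈ 1.00246e-116.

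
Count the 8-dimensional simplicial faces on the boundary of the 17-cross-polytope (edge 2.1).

Number of 8-faces = 2^(8+1) · C(17,8+1) = 512 · 24310 = 12446720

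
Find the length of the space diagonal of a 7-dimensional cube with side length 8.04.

||(8.04,8.04,...,8.04)|| = √(7)·8.04 ≈ 21.2718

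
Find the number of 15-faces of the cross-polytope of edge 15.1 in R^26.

An n-cross-polytope has 2^(k+1)·C(n,k+1) k-faces. Here 2^16·C(26,16) = 65536·5311735 = 348109864960.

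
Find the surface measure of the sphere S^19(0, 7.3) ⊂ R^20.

S_20(7.3) = 2·π^(20/2)·(7.3)^19 / Γ(20/2) ≈ 1.30587e+16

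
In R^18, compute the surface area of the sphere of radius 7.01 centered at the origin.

S = n·V_n(r)/r = 18·V_18(7.01)/7.01 (volume-to-surface relation), giving 3.52423e+14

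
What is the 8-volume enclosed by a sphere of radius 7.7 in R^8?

Volume = π^{8/2}·(7.7)^8/Γ(5) ≈ 5.0155e+07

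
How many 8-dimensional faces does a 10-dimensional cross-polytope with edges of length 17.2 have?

An n-cross-polytope has 2^(k+1)·C(n,k+1) k-faces. Here 2^9·C(10,9) = 512·10 = 5120.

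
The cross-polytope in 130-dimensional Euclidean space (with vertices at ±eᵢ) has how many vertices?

The 130-dimensional cross-polytope has 2n = 2·130 = 260 vertices.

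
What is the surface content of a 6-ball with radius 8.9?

S = n·V_n(r)/r = 6·V_6(8.9)/8.9 (volume-to-surface relation), giving 1.73141e+06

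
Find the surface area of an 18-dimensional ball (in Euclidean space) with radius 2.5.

The surface area of an n-ball is 2π^(n/2) r^(n-1) / Γ(n/2). For n=18, r=2.5: 152587890625·π^9/528482304 ≈ 8.60674e+06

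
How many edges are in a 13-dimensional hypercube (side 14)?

An n-cube has C(n,k)·2^(n-k) k-faces. Here C(13,1)·2^12 = 13·4096 = 53248.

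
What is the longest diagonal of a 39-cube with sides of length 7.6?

The space diagonal of an n-cube of side s is s√n. Here 7.6·√39 ≈ 47.462.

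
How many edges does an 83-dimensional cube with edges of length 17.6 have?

Number of 1-faces = C(83,1)·2^(83-1) = 83·4835703278458516698824704 = 401363372112056886002450432.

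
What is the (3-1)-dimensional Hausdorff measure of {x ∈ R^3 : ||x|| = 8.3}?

S = n·V_n(r)/r = 3·V_3(8.3)/8.3 (volume-to-surface relation), giving 4πr² = 4π·(8.3)² ≈ 865.697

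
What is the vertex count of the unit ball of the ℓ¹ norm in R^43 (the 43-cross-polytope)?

The vertices are ±e_1, ..., ±e_43, so there are 2·43 = 86.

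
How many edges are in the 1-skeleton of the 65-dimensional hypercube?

Each of the 2^65 = 36893488147419103232 vertices has degree 65; total edges = 65·2^65/2 = 1199038364791120855040.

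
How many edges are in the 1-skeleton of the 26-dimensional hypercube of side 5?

Each of the 2^26 = 67108864 vertices has degree 26; total edges = 26·2^26/2 = 872415232.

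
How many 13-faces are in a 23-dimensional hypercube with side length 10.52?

An n-cube has C(n,k)·2^(n-k) k-faces. Here C(23,13)·2^10 = 1144066·1024 = 1171523584.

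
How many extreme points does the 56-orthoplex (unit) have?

Number of vertices = 2n = 112.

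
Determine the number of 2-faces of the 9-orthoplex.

f_2(9-orthoplex) = 2^3 · (9 choose 3) = 672.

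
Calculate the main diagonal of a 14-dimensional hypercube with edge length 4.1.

d = √(4.1² + 4.1² + ... + 4.1²) [14 terms] = √(14·4.1²) = 4.1√14 ≈ 15.3408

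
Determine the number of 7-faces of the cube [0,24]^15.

Choose 7 of 15 axes to span the face (C(15,7) = 6435 ways), then fix each of the remaining 8 coordinates at one of its two extreme values (2^8 = 256 ways): 6435·256 = 1647360.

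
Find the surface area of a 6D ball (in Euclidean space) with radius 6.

|∂B_6(6)| = 7776·π^3 ≈ 241105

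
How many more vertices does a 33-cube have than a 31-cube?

The 33-cube has 2^33 = 8589934592 vertices. The 31-cube has 2^31 = 2147483648 vertices. Difference: 8589934592 - 2147483648 = 6442450944.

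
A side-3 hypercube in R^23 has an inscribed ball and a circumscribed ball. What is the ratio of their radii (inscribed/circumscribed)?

r_in / r_out = (3/2) / (3√23/2) = 1/√23 ≈ 0.208514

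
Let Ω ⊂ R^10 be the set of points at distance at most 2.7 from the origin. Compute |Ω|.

The n-ball volume is π^(n/2)·r^n/Γ(n/2+1). With n=10, r=2.7: V ≈ 52505.6.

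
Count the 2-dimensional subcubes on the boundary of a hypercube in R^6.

f_2(6-cube) = (6 choose 2) · 2^4 = 240.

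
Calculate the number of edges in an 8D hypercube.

Number of 1-faces = C(8,1)·2^(8-1) = 8·128 = 1024.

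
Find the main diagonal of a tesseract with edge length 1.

d = √(1² + 1² + ... + 1²) [4 terms] = √(4·1²) = 1√4 = 2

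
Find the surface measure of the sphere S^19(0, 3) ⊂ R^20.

|∂B_20(3)| = 14348907·π^10/2240 ≈ 5.99887e+08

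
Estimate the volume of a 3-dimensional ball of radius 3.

The n-ball volume is π^(n/2)·r^n/Γ(n/2+1). With n=3, r=3: V = 36·π ≈ 113.097.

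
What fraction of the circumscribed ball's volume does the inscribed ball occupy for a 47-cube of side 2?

The radii are 2/2 and 2√47/2, so the volume ratio is (1/√47)^47 = 47^{-47/2} ≈ 5.07809e-40.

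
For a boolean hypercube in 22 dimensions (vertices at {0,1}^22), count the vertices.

An n-cube has 2^n vertices; for n = 22 that is 2^22 = 4194304.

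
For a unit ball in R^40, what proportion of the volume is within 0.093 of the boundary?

Shell fraction = 1 - (1-0.093)^40 ≈ 0.979849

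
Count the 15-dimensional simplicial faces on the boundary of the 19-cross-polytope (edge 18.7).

An n-cross-polytope has 2^(k+1)·C(n,k+1) k-faces. Here 2^16·C(19,16) = 65536·969 = 63504384.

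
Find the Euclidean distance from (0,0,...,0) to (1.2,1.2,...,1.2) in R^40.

Diagonal = √40 · 1.2 ≈ 7.58947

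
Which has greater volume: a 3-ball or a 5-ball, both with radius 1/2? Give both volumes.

V_3(0.5) ≈ 0.523599. V_5(0.5) ≈ 0.164493. The 3-ball is larger.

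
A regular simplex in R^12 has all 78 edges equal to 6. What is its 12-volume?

V = (6^12 / 12!) · √((12+1) / 2^12) ≈ 0.256018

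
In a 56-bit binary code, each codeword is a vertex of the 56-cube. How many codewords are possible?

An n-cube has 2^n vertices; for n = 56 that is 2^56 = 72057594037927936.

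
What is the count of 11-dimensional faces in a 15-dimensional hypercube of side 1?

f_11(15-cube) = (15 choose 11) · 2^4 = 21840.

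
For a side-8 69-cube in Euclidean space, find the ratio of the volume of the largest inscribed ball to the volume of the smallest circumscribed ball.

Volume scales as r^n, and r_in/r_out = 1/√69, giving (1/√69)^69 ≈ 3.62833e-64.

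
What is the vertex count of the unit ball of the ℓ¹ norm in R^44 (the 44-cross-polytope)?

The 44-dimensional cross-polytope has 2n = 2·44 = 88 vertices.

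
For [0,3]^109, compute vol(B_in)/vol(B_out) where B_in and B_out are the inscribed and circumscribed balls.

V_in/V_out = n^(-n/2) = 109^(-109/2) ≈ 9.12548e-112.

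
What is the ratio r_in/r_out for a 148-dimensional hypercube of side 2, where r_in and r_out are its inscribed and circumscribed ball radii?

r_in = 2/2 (half the side); r_out = 2√148/2 (half the diagonal). Ratio = 1/√148 ≈ 0.0821995.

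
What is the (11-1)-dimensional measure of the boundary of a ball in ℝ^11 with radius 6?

The surface area of an n-ball is 2π^(n/2) r^(n-1) / Γ(n/2). For n=11, r=6: 143327232·π^5/35 ≈ 1.25317e+09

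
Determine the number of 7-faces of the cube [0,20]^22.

Choose 7 of 22 axes to span the face (C(22,7) = 170544 ways), then fix each of the remaining 15 coordinates at one of its two extreme values (2^15 = 32768 ways): 170544·32768 = 5588385792.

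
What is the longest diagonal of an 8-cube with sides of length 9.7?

||(9.7,9.7,...,9.7)|| = √(8)·9.7 ≈ 27.4357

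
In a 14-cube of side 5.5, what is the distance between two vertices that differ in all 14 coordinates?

Diagonal = √14 · 5.5 ≈ 20.5791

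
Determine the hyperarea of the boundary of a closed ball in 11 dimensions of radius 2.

S = n·V_n(r)/r = 11·V_11(2)/2 (volume-to-surface relation), giving 65536·π^5/945 ≈ 21222.5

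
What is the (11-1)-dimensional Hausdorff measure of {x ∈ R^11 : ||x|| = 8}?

S_11(8) = 2·π^(11/2)·(8)^10 / Γ(11/2) = 68719476736·π^5/945 ≈ 2.22535e+10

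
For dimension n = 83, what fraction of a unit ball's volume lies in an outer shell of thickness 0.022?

1 - (1-0.022)^83 ≈ 0.842193 ≈ 84.22%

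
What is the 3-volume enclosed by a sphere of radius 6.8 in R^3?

Volume = π^{3/2}·(6.8)^3/Γ(5/2) ≈ 1317.09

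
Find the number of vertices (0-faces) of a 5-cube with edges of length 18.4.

An n-cube has C(n,k)·2^(n-k) k-faces. Here C(5,0)·2^5 = 1·32 = 32.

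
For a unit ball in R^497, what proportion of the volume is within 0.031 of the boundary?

V(inner)/V(outer) = ((1-0.031)/1)^497 ≈ 1.596e-07, so the shell fraction is 0.9999998404.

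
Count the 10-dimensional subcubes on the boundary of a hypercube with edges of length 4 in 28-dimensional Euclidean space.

An n-cube has C(n,k)·2^(n-k) k-faces. Here C(28,10)·2^18 = 13123110·262144 = 3440144547840.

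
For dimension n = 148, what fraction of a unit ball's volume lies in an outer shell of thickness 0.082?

1 - (1-0.082)^148 ≈ 0.9999968325 ≈ 99.999683%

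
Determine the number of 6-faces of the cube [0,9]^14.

An n-cube has C(n,k)·2^(n-k) k-faces. Here C(14,6)·2^8 = 3003·256 = 768768.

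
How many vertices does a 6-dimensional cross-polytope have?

The vertices are ±e_1, ..., ±e_6, so there are 2·6 = 12.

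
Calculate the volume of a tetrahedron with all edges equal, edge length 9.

Volume = (√2/12) · 9³ = 85.9135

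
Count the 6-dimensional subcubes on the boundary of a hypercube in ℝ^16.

Choose 6 of 16 axes to span the face (C(16,6) = 8008 ways), then fix each of the remaining 10 coordinates at one of its two extreme values (2^10 = 1024 ways): 8008·1024 = 8200192.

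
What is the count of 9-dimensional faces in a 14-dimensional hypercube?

f_9(14-cube) = (14 choose 9) · 2^5 = 64064.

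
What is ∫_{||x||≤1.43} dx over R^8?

Volume = π^{8/2}·(1.43)^8/Γ(5) ≈ 70.9703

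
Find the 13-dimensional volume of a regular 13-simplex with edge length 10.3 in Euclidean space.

V = (10.3^13 / 13!) · √((13+1) / 2^13) ≈ 97.4928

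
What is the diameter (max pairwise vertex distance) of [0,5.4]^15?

d = √(5.4² + 5.4² + ... + 5.4²) [15 terms] = √(15·5.4²) = 5.4√15 ≈ 20.9141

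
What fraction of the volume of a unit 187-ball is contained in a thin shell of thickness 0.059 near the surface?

Shell fraction = 1 - (1-0.059)^187 ≈ 0.999988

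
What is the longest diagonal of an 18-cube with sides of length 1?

The space diagonal of an n-cube of side s is s√n. Here 1·√18 ≈ 4.24264.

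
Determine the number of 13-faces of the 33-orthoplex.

Number of 13-faces = 2^(13+1) · C(33,13+1) = 16384 · 818809200 = 13415369932800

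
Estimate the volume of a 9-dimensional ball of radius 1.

Volume = π^{9/2}·(1)^9/Γ(11/2) = 32·π^4/945 ≈ 3.29851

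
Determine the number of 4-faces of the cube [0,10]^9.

f_4(9-cube) = (9 choose 4) · 2^5 = 4032.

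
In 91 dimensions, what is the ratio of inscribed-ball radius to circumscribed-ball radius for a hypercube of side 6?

r_in = 6/2 (half the side); r_out = 6√91/2 (half the diagonal). Ratio = 1/√91 ≈ 0.104828.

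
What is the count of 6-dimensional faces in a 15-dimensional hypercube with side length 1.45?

Number of 6-faces = C(15,6) · 2^(15-6) = 5005 · 512 = 2562560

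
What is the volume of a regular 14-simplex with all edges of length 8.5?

For a regular n-simplex with edge a, V = (a^n / n!)·√((n+1)/2^n). With a=8.5, n=14: V ≈ 3.56691.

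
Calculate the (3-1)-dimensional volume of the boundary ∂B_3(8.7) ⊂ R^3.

S = n·V_n(r)/r = 3·V_3(8.7)/8.7 (volume-to-surface relation), giving 4πr² = 4π·(8.7)² ≈ 951.149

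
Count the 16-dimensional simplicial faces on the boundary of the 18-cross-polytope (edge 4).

Each 16-face is the convex hull of 17 vertices, one chosen as ±e_i from each of 17 distinct axes: 2^17·C(18,17) = 2359296.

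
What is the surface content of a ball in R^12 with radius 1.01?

S_12(1.01) = 2·π^(12/2)·(1.01)^11 / Γ(12/2) ≈ 17.8765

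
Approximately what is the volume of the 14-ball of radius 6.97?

V_14(6.97) = π^(14/2) · (6.97)^14 / Γ(14/2 + 1) ≈ 3.82717e+11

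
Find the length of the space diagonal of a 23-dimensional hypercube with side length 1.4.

The space diagonal of an n-cube of side s is s√n. Here 1.4·√23 ≈ 6.71416.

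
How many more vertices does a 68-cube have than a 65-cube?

The 68-cube has 2^68 = 295147905179352825856 vertices. The 65-cube has 2^65 = 36893488147419103232 vertices. Difference: 295147905179352825856 - 36893488147419103232 = 258254417031933722624.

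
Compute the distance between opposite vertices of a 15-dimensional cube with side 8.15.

Diagonal = √15 · 8.15 ≈ 31.5648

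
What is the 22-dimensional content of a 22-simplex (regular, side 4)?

V = (4^22 / 22!) · √((22+1) / 2^22) ≈ 3.66511e-11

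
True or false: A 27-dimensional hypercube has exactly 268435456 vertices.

False. The 27-cube has 2^27 = 134217728 vertices.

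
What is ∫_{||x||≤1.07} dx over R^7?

V_7(1.07) = π^(7/2) · (1.07)^7 / Γ(7/2 + 1) ≈ 7.58694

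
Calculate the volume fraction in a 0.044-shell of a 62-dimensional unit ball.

Shell fraction = 1 - (1-0.044)^62 ≈ 0.938569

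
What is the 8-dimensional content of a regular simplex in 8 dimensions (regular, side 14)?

V_8 = √(9) · 14^8 / (8! · 2^(8/2)) ≈ 6862.86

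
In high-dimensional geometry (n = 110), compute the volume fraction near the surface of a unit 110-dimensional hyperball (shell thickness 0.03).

1 - (1-0.03)^110 ≈ 0.964934 ≈ 96.49%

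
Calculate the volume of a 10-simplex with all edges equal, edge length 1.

V_10 = √(11) · 1^10 / (10! · 2^(10/2)) ≈ 2.85617e-08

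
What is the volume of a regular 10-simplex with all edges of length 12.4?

Volume = 12.4^10 · √(11/2^10) / 10! ≈ 2454.71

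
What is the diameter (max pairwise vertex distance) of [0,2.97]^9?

||(2.97,2.97,...,2.97)|| = √(9)·2.97 = 8.91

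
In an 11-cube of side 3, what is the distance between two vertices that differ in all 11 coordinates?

Diagonal = √11 · 3 ≈ 9.94987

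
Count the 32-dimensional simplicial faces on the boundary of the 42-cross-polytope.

Number of 32-faces = 2^(32+1) · C(42,32+1) = 8589934592 · 445891810 = 3830181483008491520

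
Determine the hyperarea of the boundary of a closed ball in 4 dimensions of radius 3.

The surface area of an n-ball is 2π^(n/2) r^(n-1) / Γ(n/2). For n=4, r=3: 54·π^2 ≈ 532.959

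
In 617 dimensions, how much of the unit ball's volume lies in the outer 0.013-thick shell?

Shell fraction = 1 - (1-0.013)^617 ≈ 0.999688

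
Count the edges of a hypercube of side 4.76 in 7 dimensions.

Each of the 2^7 = 128 vertices has degree 7; total edges = 7·2^7/2 = 448.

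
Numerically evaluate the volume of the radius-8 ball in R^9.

Volume = π^{9/2}·(8)^9/Γ(11/2) = 4294967296·π^4/945 ≈ 4.42718e+08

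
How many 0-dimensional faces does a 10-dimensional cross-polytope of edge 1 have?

An n-cross-polytope has 2^(k+1)·C(n,k+1) k-faces. Here 2^1·C(10,1) = 2·10 = 20.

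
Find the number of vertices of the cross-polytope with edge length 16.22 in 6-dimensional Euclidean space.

Each 0-face is the convex hull of 1 vertex, one chosen as ±e_i from each of 1 distinct axis: 2^1·C(6,1) = 12.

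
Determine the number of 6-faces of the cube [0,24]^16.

f_6(16-cube) = (16 choose 6) · 2^10 = 8200192.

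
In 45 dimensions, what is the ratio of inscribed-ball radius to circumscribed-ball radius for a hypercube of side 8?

Ratio = (s/2)/(s√45/2) = 45^(-1/2) ≈ 0.149071.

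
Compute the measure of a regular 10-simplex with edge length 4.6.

Volume = 4.6^10 · √(11/2^10) / 10! ≈ 0.121161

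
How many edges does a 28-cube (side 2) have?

An n-cube has n·2^(n-1) edges. With n = 28: 28·134217728 = 3758096384.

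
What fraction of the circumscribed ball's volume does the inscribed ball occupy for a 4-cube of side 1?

Volume scales as r^n, and r_in/r_out = 1/√4, giving (1/√4)^4 ≈ 0.0625.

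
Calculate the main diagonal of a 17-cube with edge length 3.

Diagonal = √17 · 3 ≈ 12.3693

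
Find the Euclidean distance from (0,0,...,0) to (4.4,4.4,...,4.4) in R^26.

The space diagonal of an n-cube of side s is s√n. Here 4.4·√26 ≈ 22.4357.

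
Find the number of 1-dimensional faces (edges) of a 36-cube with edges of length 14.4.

The 36-cube has n·2^(n-1) = 36·2^35 = 36·34359738368 = 1236950581248 edges.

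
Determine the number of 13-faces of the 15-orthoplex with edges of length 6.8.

Each 13-face is the convex hull of 14 vertices, one chosen as ±e_i from each of 14 distinct axes: 2^14·C(15,14) = 245760.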